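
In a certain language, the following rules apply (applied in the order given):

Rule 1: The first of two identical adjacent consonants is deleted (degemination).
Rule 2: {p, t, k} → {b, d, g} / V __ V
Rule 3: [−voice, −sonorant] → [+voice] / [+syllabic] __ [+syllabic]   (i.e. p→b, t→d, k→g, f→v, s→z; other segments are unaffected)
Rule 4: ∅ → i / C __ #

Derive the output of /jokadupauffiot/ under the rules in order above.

jogadubauvioti

Rule 1 (degemination): /ff/ is a geminate; the first /f/ deletes. /jokadupauffiot/ → jokadupaufiot.
Rule 2 (intervocalic voicing): /k/ is a voiceless stop between vowels /o/ and /a/, so it voices to [g]. /p/ is a voiceless stop between vowels /u/ and /a/, so it voices to [b]. /jokadupaufiot/ → jogadubaufiot.
Rule 3 (intervocalic voicing): /f/ is a voiceless obstruent between vowels /u/ and /i/, so it voices to [v]. /jogadubaufiot/ → jogadubauviot.
Rule 4 (final i-epenthesis): the form ends in the consonant /t/, so [i] is inserted word-finally. /jogadubauviot/ → jogadubauvioti.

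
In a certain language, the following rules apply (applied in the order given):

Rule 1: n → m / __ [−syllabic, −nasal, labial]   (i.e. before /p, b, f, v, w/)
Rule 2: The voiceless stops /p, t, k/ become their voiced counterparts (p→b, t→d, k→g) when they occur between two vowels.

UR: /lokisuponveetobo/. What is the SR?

logisubomveedobo

Rule 1 (nasal place assimilation): /n/ precedes the labial consonant /v/, so it assimilates in place to [m]. /lokisuponveetobo/ → lokisupomveetobo.
Rule 2 (intervocalic voicing): /k/ is a voiceless stop between vowels /o/ and /i/, so it voices to [g]. /p/ is a voiceless stop between vowels /u/ and /o/, so it voices to [b]. /t/ is a voiceless stop between vowels /e/ and /o/, so it voices to [d]. /lokisupomveetobo/ → logisubomveedobo.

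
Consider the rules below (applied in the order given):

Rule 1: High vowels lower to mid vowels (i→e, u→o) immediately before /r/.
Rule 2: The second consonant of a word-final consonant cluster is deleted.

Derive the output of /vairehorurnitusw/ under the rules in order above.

Rule 1 (pre-rhotic lowering): /i/ is a high vowel immediately before /r/, so it lowers to [e]. /u/ is a high vowel immediately before /r/, so it lowers to [o]. /vairehorurnitusw/ → vaerehorornitusw.
Rule 2 (final cluster simplification): /w/ is the second consonant of a word-final cluster /sw/, so it deletes. /vaerehorornitusw/ → vaerehorornitus.

vaerehorornitus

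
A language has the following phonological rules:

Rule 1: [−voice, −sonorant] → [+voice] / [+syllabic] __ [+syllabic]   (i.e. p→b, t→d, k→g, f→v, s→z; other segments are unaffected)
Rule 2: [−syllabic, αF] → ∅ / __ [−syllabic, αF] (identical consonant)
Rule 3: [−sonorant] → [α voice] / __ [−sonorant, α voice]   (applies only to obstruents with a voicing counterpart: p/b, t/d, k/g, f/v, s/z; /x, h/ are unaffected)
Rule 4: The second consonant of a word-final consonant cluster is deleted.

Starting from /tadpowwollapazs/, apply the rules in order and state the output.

Rule 1 (intervocalic voicing): /p/ is a voiceless obstruent between vowels /a/ and /a/, so it voices to [b]. /tadpowwollapazs/ → tadpowwollabazs.
Rule 2 (degemination): /ww/ is a geminate; the first /w/ deletes. /ll/ is a geminate; the first /l/ deletes. /tadpowwollabazs/ → tadpowolabazs.
Rule 3 (regressive voicing assimilation): /d/ precedes the voiceless obstruent /p/, so it devoices to [t] by assimilation. /z/ precedes the voiceless obstruent /s/, so it devoices to [s] by assimilation. /tadpowolabazs/ → tatpowolabass.
Rule 4 (final cluster simplification): /s/ is the second consonant of a word-final cluster /ss/, so it deletes. /tatpowolabass/ → tatpowolabas.

tatpowolabas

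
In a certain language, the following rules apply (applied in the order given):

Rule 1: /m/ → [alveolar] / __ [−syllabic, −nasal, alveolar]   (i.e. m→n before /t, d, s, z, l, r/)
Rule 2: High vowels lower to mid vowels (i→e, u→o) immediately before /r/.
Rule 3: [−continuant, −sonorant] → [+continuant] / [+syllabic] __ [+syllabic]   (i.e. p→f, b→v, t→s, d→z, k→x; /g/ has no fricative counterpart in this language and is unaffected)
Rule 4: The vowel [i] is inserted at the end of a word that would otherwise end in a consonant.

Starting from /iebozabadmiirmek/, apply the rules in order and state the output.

ievozavadmiermeki

Rule 1 (nasal place assimilation): no segment meets the environment; /iebozabadmiirmek/ is unchanged.
Rule 2 (pre-rhotic lowering): /i/ is a high vowel immediately before /r/, so it lowers to [e]. /iebozabadmiirmek/ → iebozabadmiermek.
Rule 3 (intervocalic spirantization): /b/ is a stop between vowels /e/ and /o/, so it spirantizes to the fricative [v]. /b/ is a stop between vowels /a/ and /a/, so it spirantizes to the fricative [v]. /iebozabadmiermek/ → ievozavadmiermek.
Rule 4 (final i-epenthesis): the form ends in the consonant /k/, so [i] is inserted word-finally. /ievozavadmiermek/ → ievozavadmiermeki.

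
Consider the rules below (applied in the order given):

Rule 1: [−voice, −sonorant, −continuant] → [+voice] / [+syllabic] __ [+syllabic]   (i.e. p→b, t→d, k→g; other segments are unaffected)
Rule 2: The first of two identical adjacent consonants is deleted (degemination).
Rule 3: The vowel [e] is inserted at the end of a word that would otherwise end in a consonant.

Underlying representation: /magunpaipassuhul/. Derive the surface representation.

Rule 1 (intervocalic voicing): /p/ is a voiceless stop between vowels /i/ and /a/, so it voices to [b]. /magunpaipassuhul/ → magunpaibassuhul.
Rule 2 (degemination): /ss/ is a geminate; the first /s/ deletes. /magunpaibassuhul/ → magunpaibasuhul.
Rule 3 (final e-epenthesis): the form ends in the consonant /l/, so [e] is inserted word-finally. /magunpaibasuhul/ → magunpaibasuhule.

magunpaibasuhule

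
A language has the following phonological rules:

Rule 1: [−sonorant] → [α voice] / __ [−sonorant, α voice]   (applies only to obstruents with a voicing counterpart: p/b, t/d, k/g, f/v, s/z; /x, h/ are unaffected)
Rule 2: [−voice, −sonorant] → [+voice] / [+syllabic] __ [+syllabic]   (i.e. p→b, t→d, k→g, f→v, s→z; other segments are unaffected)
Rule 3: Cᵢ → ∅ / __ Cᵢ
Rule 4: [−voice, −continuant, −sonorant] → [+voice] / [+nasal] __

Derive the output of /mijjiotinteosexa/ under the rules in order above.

mijiodindeozexa

Rule 1 (regressive voicing assimilation): no segment meets the environment; /mijjiotinteosexa/ is unchanged.
Rule 2 (intervocalic voicing): /t/ is a voiceless obstruent between vowels /o/ and /i/, so it voices to [d]. /s/ is a voiceless obstruent between vowels /o/ and /e/, so it voices to [z]. /mijjiotinteosexa/ → mijjiodinteozexa.
Rule 3 (degemination): /jj/ is a geminate; the first /j/ deletes. /mijjiodinteozexa/ → mijiodinteozexa.
Rule 4 (post-nasal voicing): /t/ is a voiceless stop immediately after the nasal /n/, so it voices to [d]. /mijiodinteozexa/ → mijiodindeozexa.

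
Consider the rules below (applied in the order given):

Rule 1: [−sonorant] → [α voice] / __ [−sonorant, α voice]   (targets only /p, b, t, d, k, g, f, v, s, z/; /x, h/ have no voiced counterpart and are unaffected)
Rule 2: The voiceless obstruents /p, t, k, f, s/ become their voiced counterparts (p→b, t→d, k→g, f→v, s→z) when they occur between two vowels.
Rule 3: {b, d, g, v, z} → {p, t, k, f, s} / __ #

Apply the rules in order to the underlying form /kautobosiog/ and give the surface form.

kaudoboziok

Rule 1 (regressive voicing assimilation): no segment meets the environment; /kautobosiog/ is unchanged.
Rule 2 (intervocalic voicing): /t/ is a voiceless obstruent between vowels /u/ and /o/, so it voices to [d]. /s/ is a voiceless obstruent between vowels /o/ and /i/, so it voices to [z]. /kautobosiog/ → kaudoboziog.
Rule 3 (final devoicing): /g/ is a voiced obstruent in word-final position, so it devoices to [k]. /kaudoboziog/ → kaudoboziok.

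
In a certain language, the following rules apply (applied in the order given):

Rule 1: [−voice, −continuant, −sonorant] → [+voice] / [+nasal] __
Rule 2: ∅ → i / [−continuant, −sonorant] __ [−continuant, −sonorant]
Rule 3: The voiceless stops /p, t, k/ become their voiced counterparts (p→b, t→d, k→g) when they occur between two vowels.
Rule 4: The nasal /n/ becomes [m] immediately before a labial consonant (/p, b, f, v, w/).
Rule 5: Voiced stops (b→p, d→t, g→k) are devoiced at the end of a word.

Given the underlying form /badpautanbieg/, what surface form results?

badibaudambiek

Rule 1 (post-nasal voicing): no segment meets the environment; /badpautanbieg/ is unchanged.
Rule 2 (stop-cluster i-epenthesis): /d/ and /p/ form a stop–stop cluster, so [i] is inserted between them. /badpautanbieg/ → badipautanbieg.
Rule 3 (intervocalic voicing): /p/ is a voiceless stop between vowels /i/ and /a/, so it voices to [b]. /t/ is a voiceless stop between vowels /u/ and /a/, so it voices to [d]. /badipautanbieg/ → badibaudanbieg.
Rule 4 (nasal place assimilation): /n/ precedes the labial consonant /b/, so it assimilates in place to [m]. /badibaudanbieg/ → badibaudambieg.
Rule 5 (final devoicing): /g/ is a voiced stop in word-final position, so it devoices to [k]. /badibaudambieg/ → badibaudambiek.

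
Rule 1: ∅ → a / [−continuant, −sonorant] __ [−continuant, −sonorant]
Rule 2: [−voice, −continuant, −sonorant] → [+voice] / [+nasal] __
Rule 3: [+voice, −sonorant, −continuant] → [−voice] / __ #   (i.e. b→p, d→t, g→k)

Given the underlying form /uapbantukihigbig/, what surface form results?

uapabandukihigabik

Rule 1 (stop-cluster a-epenthesis): /p/ and /b/ form a stop–stop cluster, so [a] is inserted between them. /g/ and /b/ form a stop–stop cluster, so [a] is inserted between them. /uapbantukihigbig/ → uapabantukihigabig.
Rule 2 (post-nasal voicing): /t/ is a voiceless stop immediately after the nasal /n/, so it voices to [d]. /uapabantukihigabig/ → uapabandukihigabig.
Rule 3 (final devoicing): /g/ is a voiced stop in word-final position, so it devoices to [k]. /uapabandukihigabig/ → uapabandukihigabik.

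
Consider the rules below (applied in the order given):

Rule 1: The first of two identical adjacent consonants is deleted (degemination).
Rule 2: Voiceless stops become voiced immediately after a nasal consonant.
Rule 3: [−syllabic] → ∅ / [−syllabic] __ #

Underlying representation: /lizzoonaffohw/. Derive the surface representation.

lizoonafoh

Rule 1 (degemination): /zz/ is a geminate; the first /z/ deletes. /ff/ is a geminate; the first /f/ deletes. /lizzoonaffohw/ → lizoonafohw.
Rule 2 (post-nasal voicing): no segment meets the environment; /lizoonafohw/ is unchanged.
Rule 3 (final cluster simplification): /w/ is the second consonant of a word-final cluster /hw/, so it deletes. /lizoonafohw/ → lizoonafoh.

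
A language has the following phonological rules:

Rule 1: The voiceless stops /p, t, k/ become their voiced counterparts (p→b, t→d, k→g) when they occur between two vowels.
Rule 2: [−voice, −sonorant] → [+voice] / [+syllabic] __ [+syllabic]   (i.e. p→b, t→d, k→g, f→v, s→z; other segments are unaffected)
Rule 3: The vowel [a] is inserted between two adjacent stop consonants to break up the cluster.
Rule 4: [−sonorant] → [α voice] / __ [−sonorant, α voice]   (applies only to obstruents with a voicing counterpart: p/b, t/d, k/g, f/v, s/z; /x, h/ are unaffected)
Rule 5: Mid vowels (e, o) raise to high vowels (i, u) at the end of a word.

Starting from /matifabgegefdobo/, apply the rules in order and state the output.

Rule 1 (intervocalic voicing): /t/ is a voiceless stop between vowels /a/ and /i/, so it voices to [d]. /matifabgegefdobo/ → madifabgegefdobo.
Rule 2 (intervocalic voicing): /f/ is a voiceless obstruent between vowels /i/ and /a/, so it voices to [v]. /madifabgegefdobo/ → madivabgegefdobo.
Rule 3 (stop-cluster a-epenthesis): /b/ and /g/ form a stop–stop cluster, so [a] is inserted between them. /madivabgegefdobo/ → madivabagegefdobo.
Rule 4 (regressive voicing assimilation): /f/ precedes the voiced obstruent /d/, so it voices to [v] by assimilation. /madivabagegefdobo/ → madivabagegevdobo.
Rule 5 (final vowel raising): /o/ is a mid vowel in word-final position, so it raises to [u]. /madivabagegevdobo/ → madivabagegevdobu.

madivabagegevdobu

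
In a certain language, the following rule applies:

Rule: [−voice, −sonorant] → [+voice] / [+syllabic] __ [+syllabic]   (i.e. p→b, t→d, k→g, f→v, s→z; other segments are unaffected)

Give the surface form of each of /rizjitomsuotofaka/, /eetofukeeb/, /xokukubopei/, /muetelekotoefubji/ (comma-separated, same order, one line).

rizjidomsuodovaga, eedovugeeb, xogugubobei, muedelegodoevubji

/rizjitomsuotofaka/: /t/ is a voiceless obstruent between vowels /i/ and /o/, so it voices to [d]. /t/ is a voiceless obstruent between vowels /o/ and /o/, so it voices to [d]. /f/ is a voiceless obstruent between vowels /o/ and /a/, so it voices to [v]. /k/ is a voiceless obstruent between vowels /a/ and /a/, so it voices to [g]. → [rizjidomsuodovaga].
/eetofukeeb/: /t/ is a voiceless obstruent between vowels /e/ and /o/, so it voices to [d]. /f/ is a voiceless obstruent between vowels /o/ and /u/, so it voices to [v]. /k/ is a voiceless obstruent between vowels /u/ and /e/, so it voices to [g]. → [eedovugeeb].
/xokukubopei/: /k/ is a voiceless obstruent between vowels /o/ and /u/, so it voices to [g]. /k/ is a voiceless obstruent between vowels /u/ and /u/, so it voices to [g]. /p/ is a voiceless obstruent between vowels /o/ and /e/, so it voices to [b]. → [xogugubobei].
/muetelekotoefubji/: /t/ is a voiceless obstruent between vowels /e/ and /e/, so it voices to [d]. /k/ is a voiceless obstruent between vowels /e/ and /o/, so it voices to [g]. /t/ is a voiceless obstruent between vowels /o/ and /o/, so it voices to [d]. /f/ is a voiceless obstruent between vowels /e/ and /u/, so it voices to [v]. → [muedelegodoevubji].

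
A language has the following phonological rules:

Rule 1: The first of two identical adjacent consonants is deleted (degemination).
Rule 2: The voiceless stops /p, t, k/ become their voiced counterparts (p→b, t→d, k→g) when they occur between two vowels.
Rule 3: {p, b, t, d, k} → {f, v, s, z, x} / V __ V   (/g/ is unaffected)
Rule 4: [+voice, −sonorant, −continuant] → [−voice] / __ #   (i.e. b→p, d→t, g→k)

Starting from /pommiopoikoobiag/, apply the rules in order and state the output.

pomiovoigooviak

Rule 1 (degemination): /mm/ is a geminate; the first /m/ deletes. /pommiopoikoobiag/ → pomiopoikoobiag.
Rule 2 (intervocalic voicing): /p/ is a voiceless stop between vowels /o/ and /o/, so it voices to [b]. /k/ is a voiceless stop between vowels /i/ and /o/, so it voices to [g]. /pomiopoikoobiag/ → pomioboigoobiag.
Rule 3 (intervocalic spirantization): /b/ is a stop between vowels /o/ and /o/, so it spirantizes to the fricative [v]. /b/ is a stop between vowels /o/ and /i/, so it spirantizes to the fricative [v]. /pomioboigoobiag/ → pomiovoigooviag.
Rule 4 (final devoicing): /g/ is a voiced stop in word-final position, so it devoices to [k]. /pomiovoigooviag/ → pomiovoigooviak.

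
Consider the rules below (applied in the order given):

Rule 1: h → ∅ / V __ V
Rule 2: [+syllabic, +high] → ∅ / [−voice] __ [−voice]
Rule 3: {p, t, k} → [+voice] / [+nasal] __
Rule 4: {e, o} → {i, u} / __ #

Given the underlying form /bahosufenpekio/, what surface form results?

Rule 1 (intervocalic h-deletion): /h/ occurs between vowels /a/ and /o/, so it deletes. /bahosufenpekio/ → baosufenpekio.
Rule 2 (high vowel syncope): /u/ is a high vowel flanked by voiceless consonants /s/ and /f/, so it deletes. /baosufenpekio/ → baosfenpekio.
Rule 3 (post-nasal voicing): /p/ is a voiceless stop immediately after the nasal /n/, so it voices to [b]. /baosfenpekio/ → baosfenbekio.
Rule 4 (final vowel raising): /o/ is a mid vowel in word-final position, so it raises to [u]. /baosfenbekio/ → baosfenbekiu.

baosfenbekiu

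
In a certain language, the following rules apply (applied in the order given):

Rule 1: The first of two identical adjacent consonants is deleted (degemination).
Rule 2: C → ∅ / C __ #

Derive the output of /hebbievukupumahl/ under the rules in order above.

Rule 1 (degemination): /bb/ is a geminate; the first /b/ deletes. /hebbievukupumahl/ → hebievukupumahl.
Rule 2 (final cluster simplification): /l/ is the second consonant of a word-final cluster /hl/, so it deletes. /hebievukupumahl/ → hebievukupumah.

hebievukupumah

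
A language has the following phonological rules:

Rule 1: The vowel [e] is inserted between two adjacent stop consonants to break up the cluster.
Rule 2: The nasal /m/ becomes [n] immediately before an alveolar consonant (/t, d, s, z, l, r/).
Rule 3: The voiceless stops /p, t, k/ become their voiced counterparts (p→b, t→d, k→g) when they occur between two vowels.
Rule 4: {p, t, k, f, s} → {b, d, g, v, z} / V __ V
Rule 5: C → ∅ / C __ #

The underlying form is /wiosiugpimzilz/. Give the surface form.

Rule 1 (stop-cluster e-epenthesis): /g/ and /p/ form a stop–stop cluster, so [e] is inserted between them. /wiosiugpimzilz/ → wiosiugepimzilz.
Rule 2 (nasal place assimilation): /m/ precedes the alveolar consonant /z/, so it assimilates in place to [n]. /wiosiugepimzilz/ → wiosiugepinzilz.
Rule 3 (intervocalic voicing): /p/ is a voiceless stop between vowels /e/ and /i/, so it voices to [b]. /wiosiugepinzilz/ → wiosiugebinzilz.
Rule 4 (intervocalic voicing): /s/ is a voiceless obstruent between vowels /o/ and /i/, so it voices to [z]. /wiosiugebinzilz/ → wioziugebinzilz.
Rule 5 (final cluster simplification): /z/ is the second consonant of a word-final cluster /lz/, so it deletes. /wioziugebinzilz/ → wioziugebinzil.

wioziugebinzil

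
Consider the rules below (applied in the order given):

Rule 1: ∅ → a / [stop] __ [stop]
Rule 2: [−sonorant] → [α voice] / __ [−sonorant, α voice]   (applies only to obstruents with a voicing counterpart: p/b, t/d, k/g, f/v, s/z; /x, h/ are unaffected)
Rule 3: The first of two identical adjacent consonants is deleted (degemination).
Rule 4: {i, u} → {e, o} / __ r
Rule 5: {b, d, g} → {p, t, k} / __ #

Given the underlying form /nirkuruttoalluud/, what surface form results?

Rule 1 (stop-cluster a-epenthesis): /t/ and /t/ form a stop–stop cluster, so [a] is inserted between them. /nirkuruttoalluud/ → nirkurutatoalluud.
Rule 2 (regressive voicing assimilation): no segment meets the environment; /nirkurutatoalluud/ is unchanged.
Rule 3 (degemination): /ll/ is a geminate; the first /l/ deletes. /nirkurutatoalluud/ → nirkurutatoaluud.
Rule 4 (pre-rhotic lowering): /i/ is a high vowel immediately before /r/, so it lowers to [e]. /u/ is a high vowel immediately before /r/, so it lowers to [o]. /nirkurutatoaluud/ → nerkorutatoaluud.
Rule 5 (final devoicing): /d/ is a voiced stop in word-final position, so it devoices to [t]. /nerkorutatoaluud/ → nerkorutatoaluut.

nerkorutatoaluut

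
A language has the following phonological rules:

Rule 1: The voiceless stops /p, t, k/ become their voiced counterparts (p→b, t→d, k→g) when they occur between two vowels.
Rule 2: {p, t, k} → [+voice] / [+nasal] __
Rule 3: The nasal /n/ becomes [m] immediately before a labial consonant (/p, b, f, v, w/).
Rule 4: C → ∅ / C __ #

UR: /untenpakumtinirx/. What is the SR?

undembagumdinir

Rule 1 (intervocalic voicing): /k/ is a voiceless stop between vowels /a/ and /u/, so it voices to [g]. /untenpakumtinirx/ → untenpagumtinirx.
Rule 2 (post-nasal voicing): /t/ is a voiceless stop immediately after the nasal /n/, so it voices to [d]. /p/ is a voiceless stop immediately after the nasal /n/, so it voices to [b]. /t/ is a voiceless stop immediately after the nasal /m/, so it voices to [d]. /untenpagumtinirx/ → undenbagumdinirx.
Rule 3 (nasal place assimilation): /n/ precedes the labial consonant /b/, so it assimilates in place to [m]. /undenbagumdinirx/ → undembagumdinirx.
Rule 4 (final cluster simplification): /x/ is the second consonant of a word-final cluster /rx/, so it deletes. /undembagumdinirx/ → undembagumdinir.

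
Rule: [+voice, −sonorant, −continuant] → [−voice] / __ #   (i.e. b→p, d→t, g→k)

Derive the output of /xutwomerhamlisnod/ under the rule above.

/d/ is a voiced stop in word-final position, so it devoices to [t].
Surface form: [xutwomerhamlisnot].

xutwomerhamlisnot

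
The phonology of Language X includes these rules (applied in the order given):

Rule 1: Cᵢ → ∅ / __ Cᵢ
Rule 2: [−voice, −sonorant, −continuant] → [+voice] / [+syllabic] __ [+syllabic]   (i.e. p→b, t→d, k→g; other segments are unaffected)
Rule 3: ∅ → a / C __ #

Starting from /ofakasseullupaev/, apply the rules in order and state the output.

ofagaseulubaeva

Rule 1 (degemination): /ss/ is a geminate; the first /s/ deletes. /ll/ is a geminate; the first /l/ deletes. /ofakasseullupaev/ → ofakaseulupaev.
Rule 2 (intervocalic voicing): /k/ is a voiceless stop between vowels /a/ and /a/, so it voices to [g]. /p/ is a voiceless stop between vowels /u/ and /a/, so it voices to [b]. /ofakaseulupaev/ → ofagaseulubaev.
Rule 3 (final a-epenthesis): the form ends in the consonant /v/, so [a] is inserted word-finally. /ofagaseulubaev/ → ofagaseulubaeva.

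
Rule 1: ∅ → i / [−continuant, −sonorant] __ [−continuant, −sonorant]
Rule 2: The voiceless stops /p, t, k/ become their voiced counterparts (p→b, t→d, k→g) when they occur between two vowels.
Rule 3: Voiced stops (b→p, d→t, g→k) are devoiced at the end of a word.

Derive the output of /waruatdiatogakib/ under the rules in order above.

waruadidiadogagip

Rule 1 (stop-cluster i-epenthesis): /t/ and /d/ form a stop–stop cluster, so [i] is inserted between them. /waruatdiatogakib/ → waruatidiatogakib.
Rule 2 (intervocalic voicing): /t/ is a voiceless stop between vowels /a/ and /i/, so it voices to [d]. /t/ is a voiceless stop between vowels /a/ and /o/, so it voices to [d]. /k/ is a voiceless stop between vowels /a/ and /i/, so it voices to [g]. /waruatidiatogakib/ → waruadidiadogagib.
Rule 3 (final devoicing): /b/ is a voiced stop in word-final position, so it devoices to [p]. /waruadidiadogagib/ → waruadidiadogagip.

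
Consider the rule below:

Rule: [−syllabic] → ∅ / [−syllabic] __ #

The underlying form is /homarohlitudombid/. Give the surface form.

homarohlitudombid

No segment of /homarohlitudombid/ meets the structural description of the rule, so the form surfaces unchanged.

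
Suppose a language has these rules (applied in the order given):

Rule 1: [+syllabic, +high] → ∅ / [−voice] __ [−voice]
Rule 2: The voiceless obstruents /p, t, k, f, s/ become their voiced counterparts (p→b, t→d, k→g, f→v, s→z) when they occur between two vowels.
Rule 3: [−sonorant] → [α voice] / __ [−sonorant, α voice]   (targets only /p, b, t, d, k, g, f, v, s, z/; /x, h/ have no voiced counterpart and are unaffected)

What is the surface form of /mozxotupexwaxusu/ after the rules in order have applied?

mosxotpexwaxsu

Rule 1 (high vowel syncope): /u/ is a high vowel flanked by voiceless consonants /t/ and /p/, so it deletes. /u/ is a high vowel flanked by voiceless consonants /x/ and /s/, so it deletes. /mozxotupexwaxusu/ → mozxotpexwaxsu.
Rule 2 (intervocalic voicing): no segment meets the environment; /mozxotpexwaxsu/ is unchanged.
Rule 3 (regressive voicing assimilation): /z/ precedes the voiceless obstruent /x/, so it devoices to [s] by assimilation. /mozxotpexwaxsu/ → mosxotpexwaxsu.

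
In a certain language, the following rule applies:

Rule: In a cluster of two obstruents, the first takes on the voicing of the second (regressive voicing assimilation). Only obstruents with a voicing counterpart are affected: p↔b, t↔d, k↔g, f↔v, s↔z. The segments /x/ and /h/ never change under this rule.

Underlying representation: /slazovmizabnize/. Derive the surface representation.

No segment of /slazovmizabnize/ meets the structural description of the rule, so the form surfaces unchanged.

slazovmizabnize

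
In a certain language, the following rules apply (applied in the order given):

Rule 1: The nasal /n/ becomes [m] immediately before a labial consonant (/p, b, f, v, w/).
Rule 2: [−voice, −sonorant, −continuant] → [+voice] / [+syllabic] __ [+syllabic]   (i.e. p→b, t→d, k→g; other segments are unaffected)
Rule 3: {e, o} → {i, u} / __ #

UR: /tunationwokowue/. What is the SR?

tunadiomwogowui

Rule 1 (nasal place assimilation): /n/ precedes the labial consonant /w/, so it assimilates in place to [m]. /tunationwokowue/ → tunatiomwokowue.
Rule 2 (intervocalic voicing): /t/ is a voiceless stop between vowels /a/ and /i/, so it voices to [d]. /k/ is a voiceless stop between vowels /o/ and /o/, so it voices to [g]. /tunatiomwokowue/ → tunadiomwogowue.
Rule 3 (final vowel raising): /e/ is a mid vowel in word-final position, so it raises to [i]. /tunadiomwogowue/ → tunadiomwogowui.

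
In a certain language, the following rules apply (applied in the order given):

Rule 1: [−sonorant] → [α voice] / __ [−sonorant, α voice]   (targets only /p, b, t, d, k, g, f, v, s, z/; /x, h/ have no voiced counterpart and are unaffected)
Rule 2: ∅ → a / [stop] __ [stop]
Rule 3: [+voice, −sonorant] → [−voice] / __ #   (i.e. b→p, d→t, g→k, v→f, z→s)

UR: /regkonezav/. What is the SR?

rekakonezaf

Rule 1 (regressive voicing assimilation): /g/ precedes the voiceless obstruent /k/, so it devoices to [k] by assimilation. /regkonezav/ → rekkonezav.
Rule 2 (stop-cluster a-epenthesis): /k/ and /k/ form a stop–stop cluster, so [a] is inserted between them. /rekkonezav/ → rekakonezav.
Rule 3 (final devoicing): /v/ is a voiced obstruent in word-final position, so it devoices to [f]. /rekakonezav/ → rekakonezaf.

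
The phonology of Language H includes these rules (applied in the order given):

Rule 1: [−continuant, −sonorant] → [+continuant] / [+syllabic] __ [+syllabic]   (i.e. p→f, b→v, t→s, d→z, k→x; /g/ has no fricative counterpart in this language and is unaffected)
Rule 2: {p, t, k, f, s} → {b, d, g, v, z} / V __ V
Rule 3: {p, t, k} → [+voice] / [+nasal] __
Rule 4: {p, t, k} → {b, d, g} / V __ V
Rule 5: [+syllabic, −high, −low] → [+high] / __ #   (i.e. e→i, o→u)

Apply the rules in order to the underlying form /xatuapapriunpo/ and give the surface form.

xazuavapriunbu

Rule 1 (intervocalic spirantization): /t/ is a stop between vowels /a/ and /u/, so it spirantizes to the fricative [s]. /p/ is a stop between vowels /a/ and /a/, so it spirantizes to the fricative [f]. /xatuapapriunpo/ → xasuafapriunpo.
Rule 2 (intervocalic voicing): /s/ is a voiceless obstruent between vowels /a/ and /u/, so it voices to [z]. /f/ is a voiceless obstruent between vowels /a/ and /a/, so it voices to [v]. /xasuafapriunpo/ → xazuavapriunpo.
Rule 3 (post-nasal voicing): /p/ is a voiceless stop immediately after the nasal /n/, so it voices to [b]. /xazuavapriunpo/ → xazuavapriunbo.
Rule 4 (intervocalic voicing): no segment meets the environment; /xazuavapriunbo/ is unchanged.
Rule 5 (final vowel raising): /o/ is a mid vowel in word-final position, so it raises to [u]. /xazuavapriunbo/ → xazuavapriunbu.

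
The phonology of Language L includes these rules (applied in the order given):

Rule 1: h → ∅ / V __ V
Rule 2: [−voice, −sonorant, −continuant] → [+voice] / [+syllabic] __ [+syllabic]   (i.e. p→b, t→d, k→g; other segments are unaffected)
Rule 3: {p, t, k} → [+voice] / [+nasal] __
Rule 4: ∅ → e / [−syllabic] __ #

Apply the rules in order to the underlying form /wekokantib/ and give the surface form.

Rule 1 (intervocalic h-deletion): no segment meets the environment; /wekokantib/ is unchanged.
Rule 2 (intervocalic voicing): /k/ is a voiceless stop between vowels /e/ and /o/, so it voices to [g]. /k/ is a voiceless stop between vowels /o/ and /a/, so it voices to [g]. /wekokantib/ → wegogantib.
Rule 3 (post-nasal voicing): /t/ is a voiceless stop immediately after the nasal /n/, so it voices to [d]. /wegogantib/ → wegogandib.
Rule 4 (final e-epenthesis): the form ends in the consonant /b/, so [e] is inserted word-finally. /wegogandib/ → wegogandibe.

wegogandibe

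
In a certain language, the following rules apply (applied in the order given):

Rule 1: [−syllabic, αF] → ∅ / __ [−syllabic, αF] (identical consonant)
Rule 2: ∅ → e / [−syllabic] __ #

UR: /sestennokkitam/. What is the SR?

sestenokitame

Rule 1 (degemination): /nn/ is a geminate; the first /n/ deletes. /kk/ is a geminate; the first /k/ deletes. /sestennokkitam/ → sestenokitam.
Rule 2 (final e-epenthesis): the form ends in the consonant /m/, so [e] is inserted word-finally. /sestenokitam/ → sestenokitame.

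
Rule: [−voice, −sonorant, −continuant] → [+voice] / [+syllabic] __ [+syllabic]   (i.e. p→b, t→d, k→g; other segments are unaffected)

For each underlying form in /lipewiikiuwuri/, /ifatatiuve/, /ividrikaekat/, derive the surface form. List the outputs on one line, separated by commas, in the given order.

libewiigiuwuri, ifadadiuve, ividrigaegat

/lipewiikiuwuri/: /p/ is a voiceless stop between vowels /i/ and /e/, so it voices to [b]. /k/ is a voiceless stop between vowels /i/ and /i/, so it voices to [g]. → [libewiigiuwuri].
/ifatatiuve/: /t/ is a voiceless stop between vowels /a/ and /a/, so it voices to [d]. /t/ is a voiceless stop between vowels /a/ and /i/, so it voices to [d]. → [ifadadiuve].
/ividrikaekat/: /k/ is a voiceless stop between vowels /i/ and /a/, so it voices to [g]. /k/ is a voiceless stop between vowels /e/ and /a/, so it voices to [g]. → [ividrigaegat].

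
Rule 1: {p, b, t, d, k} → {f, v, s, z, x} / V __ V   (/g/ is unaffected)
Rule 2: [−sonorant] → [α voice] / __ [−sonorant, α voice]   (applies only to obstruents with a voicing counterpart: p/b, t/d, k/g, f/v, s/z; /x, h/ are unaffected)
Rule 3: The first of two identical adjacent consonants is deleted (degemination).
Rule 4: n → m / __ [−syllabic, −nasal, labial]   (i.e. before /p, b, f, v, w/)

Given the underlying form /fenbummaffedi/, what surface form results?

Rule 1 (intervocalic spirantization): /d/ is a stop between vowels /e/ and /i/, so it spirantizes to the fricative [z]. /fenbummaffedi/ → fenbummaffezi.
Rule 2 (regressive voicing assimilation): no segment meets the environment; /fenbummaffezi/ is unchanged.
Rule 3 (degemination): /mm/ is a geminate; the first /m/ deletes. /ff/ is a geminate; the first /f/ deletes. /fenbummaffezi/ → fenbumafezi.
Rule 4 (nasal place assimilation): /n/ precedes the labial consonant /b/, so it assimilates in place to [m]. /fenbumafezi/ → fembumafezi.

fembumafezi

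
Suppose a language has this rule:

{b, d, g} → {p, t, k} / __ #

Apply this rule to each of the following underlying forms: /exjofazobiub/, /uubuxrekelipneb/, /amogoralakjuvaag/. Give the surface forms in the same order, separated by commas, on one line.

/exjofazobiub/: /b/ is a voiced stop in word-final position, so it devoices to [p]. → [exjofazobiup].
/uubuxrekelipneb/: /b/ is a voiced stop in word-final position, so it devoices to [p]. → [uubuxrekelipnep].
/amogoralakjuvaag/: /g/ is a voiced stop in word-final position, so it devoices to [k]. → [amogoralakjuvaak].

exjofazobiup, uubuxrekelipnep, amogoralakjuvaak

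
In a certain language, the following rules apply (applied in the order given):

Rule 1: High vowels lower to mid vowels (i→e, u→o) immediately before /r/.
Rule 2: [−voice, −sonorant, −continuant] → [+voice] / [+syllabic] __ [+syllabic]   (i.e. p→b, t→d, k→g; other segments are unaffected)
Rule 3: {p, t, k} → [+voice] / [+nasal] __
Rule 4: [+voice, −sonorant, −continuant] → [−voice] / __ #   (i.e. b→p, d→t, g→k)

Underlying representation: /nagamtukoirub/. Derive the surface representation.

nagamdugoerup

Rule 1 (pre-rhotic lowering): /i/ is a high vowel immediately before /r/, so it lowers to [e]. /nagamtukoirub/ → nagamtukoerub.
Rule 2 (intervocalic voicing): /k/ is a voiceless stop between vowels /u/ and /o/, so it voices to [g]. /nagamtukoerub/ → nagamtugoerub.
Rule 3 (post-nasal voicing): /t/ is a voiceless stop immediately after the nasal /m/, so it voices to [d]. /nagamtugoerub/ → nagamdugoerub.
Rule 4 (final devoicing): /b/ is a voiced stop in word-final position, so it devoices to [p]. /nagamdugoerub/ → nagamdugoerup.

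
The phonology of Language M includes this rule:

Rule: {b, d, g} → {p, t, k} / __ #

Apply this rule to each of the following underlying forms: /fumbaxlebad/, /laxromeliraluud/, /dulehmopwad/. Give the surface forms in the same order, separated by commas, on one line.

fumbaxlebat, laxromeliraluut, dulehmopwat

/fumbaxlebad/: /d/ is a voiced stop in word-final position, so it devoices to [t]. → [fumbaxlebat].
/laxromeliraluud/: /d/ is a voiced stop in word-final position, so it devoices to [t]. → [laxromeliraluut].
/dulehmopwad/: /d/ is a voiced stop in word-final position, so it devoices to [t]. → [dulehmopwat].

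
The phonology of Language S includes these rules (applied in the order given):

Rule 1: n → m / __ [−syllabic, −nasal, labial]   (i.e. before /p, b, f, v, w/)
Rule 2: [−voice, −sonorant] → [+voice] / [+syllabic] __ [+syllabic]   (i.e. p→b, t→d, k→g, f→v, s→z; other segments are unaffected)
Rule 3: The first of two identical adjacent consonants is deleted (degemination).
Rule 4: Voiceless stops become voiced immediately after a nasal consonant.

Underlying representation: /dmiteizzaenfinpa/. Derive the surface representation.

Rule 1 (nasal place assimilation): /n/ precedes the labial consonant /f/, so it assimilates in place to [m]. /n/ precedes the labial consonant /p/, so it assimilates in place to [m]. /dmiteizzaenfinpa/ → dmiteizzaemfimpa.
Rule 2 (intervocalic voicing): /t/ is a voiceless obstruent between vowels /i/ and /e/, so it voices to [d]. /dmiteizzaemfimpa/ → dmideizzaemfimpa.
Rule 3 (degemination): /zz/ is a geminate; the first /z/ deletes. /dmideizzaemfimpa/ → dmideizaemfimpa.
Rule 4 (post-nasal voicing): /p/ is a voiceless stop immediately after the nasal /m/, so it voices to [b]. /dmideizaemfimpa/ → dmideizaemfimba.

dmideizaemfimba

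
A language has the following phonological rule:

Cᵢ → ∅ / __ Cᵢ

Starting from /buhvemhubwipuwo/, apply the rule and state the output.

buhvemhubwipuwo

No segment of /buhvemhubwipuwo/ meets the structural description of the rule, so the form surfaces unchanged.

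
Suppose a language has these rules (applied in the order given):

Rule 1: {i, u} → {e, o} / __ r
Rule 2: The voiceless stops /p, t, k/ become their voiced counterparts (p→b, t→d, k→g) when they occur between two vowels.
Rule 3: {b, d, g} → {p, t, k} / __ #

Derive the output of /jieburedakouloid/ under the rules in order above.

jieboredagouloit

Rule 1 (pre-rhotic lowering): /u/ is a high vowel immediately before /r/, so it lowers to [o]. /jieburedakouloid/ → jieboredakouloid.
Rule 2 (intervocalic voicing): /k/ is a voiceless stop between vowels /a/ and /o/, so it voices to [g]. /jieboredakouloid/ → jieboredagouloid.
Rule 3 (final devoicing): /d/ is a voiced stop in word-final position, so it devoices to [t]. /jieboredagouloid/ → jieboredagouloit.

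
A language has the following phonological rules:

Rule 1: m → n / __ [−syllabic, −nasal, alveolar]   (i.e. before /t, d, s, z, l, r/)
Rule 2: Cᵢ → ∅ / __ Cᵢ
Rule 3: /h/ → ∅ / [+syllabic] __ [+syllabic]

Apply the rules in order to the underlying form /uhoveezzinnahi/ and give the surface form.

uoveezinai

Rule 1 (nasal place assimilation): no segment meets the environment; /uhoveezzinnahi/ is unchanged.
Rule 2 (degemination): /zz/ is a geminate; the first /z/ deletes. /nn/ is a geminate; the first /n/ deletes. /uhoveezzinnahi/ → uhoveezinahi.
Rule 3 (intervocalic h-deletion): /h/ occurs between vowels /u/ and /o/, so it deletes. /h/ occurs between vowels /a/ and /i/, so it deletes. /uhoveezinahi/ → uoveezinai.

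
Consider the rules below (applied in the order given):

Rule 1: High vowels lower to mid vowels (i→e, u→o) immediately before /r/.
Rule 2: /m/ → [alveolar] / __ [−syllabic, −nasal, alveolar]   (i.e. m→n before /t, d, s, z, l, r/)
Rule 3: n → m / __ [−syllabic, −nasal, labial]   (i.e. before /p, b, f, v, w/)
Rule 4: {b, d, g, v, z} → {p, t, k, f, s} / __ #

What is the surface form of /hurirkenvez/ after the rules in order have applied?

Rule 1 (pre-rhotic lowering): /u/ is a high vowel immediately before /r/, so it lowers to [o]. /i/ is a high vowel immediately before /r/, so it lowers to [e]. /hurirkenvez/ → horerkenvez.
Rule 2 (nasal place assimilation): no segment meets the environment; /horerkenvez/ is unchanged.
Rule 3 (nasal place assimilation): /n/ precedes the labial consonant /v/, so it assimilates in place to [m]. /horerkenvez/ → horerkemvez.
Rule 4 (final devoicing): /z/ is a voiced obstruent in word-final position, so it devoices to [s]. /horerkemvez/ → horerkemves.

horerkemves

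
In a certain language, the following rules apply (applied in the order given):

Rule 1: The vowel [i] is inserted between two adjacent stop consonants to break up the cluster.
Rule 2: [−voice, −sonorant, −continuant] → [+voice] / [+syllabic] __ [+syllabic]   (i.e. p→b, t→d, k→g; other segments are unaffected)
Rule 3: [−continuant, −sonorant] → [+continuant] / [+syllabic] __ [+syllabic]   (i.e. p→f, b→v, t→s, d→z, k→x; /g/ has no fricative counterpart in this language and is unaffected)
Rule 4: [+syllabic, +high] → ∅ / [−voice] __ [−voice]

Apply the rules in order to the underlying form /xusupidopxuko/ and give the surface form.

xsuvizopxugo

Rule 1 (stop-cluster i-epenthesis): no segment meets the environment; /xusupidopxuko/ is unchanged.
Rule 2 (intervocalic voicing): /p/ is a voiceless stop between vowels /u/ and /i/, so it voices to [b]. /k/ is a voiceless stop between vowels /u/ and /o/, so it voices to [g]. /xusupidopxuko/ → xusubidopxugo.
Rule 3 (intervocalic spirantization): /b/ is a stop between vowels /u/ and /i/, so it spirantizes to the fricative [v]. /d/ is a stop between vowels /i/ and /o/, so it spirantizes to the fricative [z]. /xusubidopxugo/ → xusuvizopxugo.
Rule 4 (high vowel syncope): /u/ is a high vowel flanked by voiceless consonants /x/ and /s/, so it deletes. /xusuvizopxugo/ → xsuvizopxugo.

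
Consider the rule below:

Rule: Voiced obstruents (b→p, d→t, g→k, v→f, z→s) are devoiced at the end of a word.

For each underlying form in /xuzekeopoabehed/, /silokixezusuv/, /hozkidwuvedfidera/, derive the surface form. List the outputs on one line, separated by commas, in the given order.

/xuzekeopoabehed/: /d/ is a voiced obstruent in word-final position, so it devoices to [t]. → [xuzekeopoabehet].
/silokixezusuv/: /v/ is a voiced obstruent in word-final position, so it devoices to [f]. → [silokixezusuf].
/hozkidwuvedfidera/: the rule's environment is not met; surfaces unchanged as [hozkidwuvedfidera].

xuzekeopoabehet, silokixezusuf, hozkidwuvedfidera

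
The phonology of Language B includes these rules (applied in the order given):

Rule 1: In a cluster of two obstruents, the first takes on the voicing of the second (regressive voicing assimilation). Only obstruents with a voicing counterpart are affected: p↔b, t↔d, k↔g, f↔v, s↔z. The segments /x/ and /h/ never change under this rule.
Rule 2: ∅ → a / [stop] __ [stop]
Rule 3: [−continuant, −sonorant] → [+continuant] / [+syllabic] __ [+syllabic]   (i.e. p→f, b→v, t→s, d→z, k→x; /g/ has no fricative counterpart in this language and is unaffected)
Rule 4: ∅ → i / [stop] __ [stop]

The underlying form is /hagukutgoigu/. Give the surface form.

haguxuzagoigu

Rule 1 (regressive voicing assimilation): /t/ precedes the voiced obstruent /g/, so it voices to [d] by assimilation. /hagukutgoigu/ → hagukudgoigu.
Rule 2 (stop-cluster a-epenthesis): /d/ and /g/ form a stop–stop cluster, so [a] is inserted between them. /hagukudgoigu/ → hagukudagoigu.
Rule 3 (intervocalic spirantization): /k/ is a stop between vowels /u/ and /u/, so it spirantizes to the fricative [x]. /d/ is a stop between vowels /u/ and /a/, so it spirantizes to the fricative [z]. /hagukudagoigu/ → haguxuzagoigu.
Rule 4 (stop-cluster i-epenthesis): no segment meets the environment; /haguxuzagoigu/ is unchanged.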